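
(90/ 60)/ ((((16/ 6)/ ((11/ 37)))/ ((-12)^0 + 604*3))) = 4851/ 16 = 303.19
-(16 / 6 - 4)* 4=5.33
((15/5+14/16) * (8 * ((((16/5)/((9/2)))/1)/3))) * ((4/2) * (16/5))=31744/675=47.03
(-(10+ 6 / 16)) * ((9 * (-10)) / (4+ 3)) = 3735 / 28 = 133.39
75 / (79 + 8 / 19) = 475 / 503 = 0.94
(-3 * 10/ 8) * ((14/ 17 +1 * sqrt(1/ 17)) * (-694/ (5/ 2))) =1041 * sqrt(17)/ 17 +14574/ 17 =1109.77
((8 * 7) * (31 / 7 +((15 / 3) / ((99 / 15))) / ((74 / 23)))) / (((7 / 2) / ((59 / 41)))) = 37631144 / 350427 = 107.39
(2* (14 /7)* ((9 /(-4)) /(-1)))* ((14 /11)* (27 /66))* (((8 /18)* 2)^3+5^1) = 29099 /1089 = 26.72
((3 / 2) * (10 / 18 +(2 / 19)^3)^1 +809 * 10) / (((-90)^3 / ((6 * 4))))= -332970227 / 1250052750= -0.27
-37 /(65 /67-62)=2479 /4089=0.61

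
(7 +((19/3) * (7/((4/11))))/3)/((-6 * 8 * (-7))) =245/1728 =0.14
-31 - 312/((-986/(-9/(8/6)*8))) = -23707/493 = -48.09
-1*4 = -4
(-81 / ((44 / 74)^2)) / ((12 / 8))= -36963 / 242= -152.74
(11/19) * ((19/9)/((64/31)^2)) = 10571/36864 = 0.29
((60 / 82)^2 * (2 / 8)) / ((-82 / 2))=-225 / 68921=-0.00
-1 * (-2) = 2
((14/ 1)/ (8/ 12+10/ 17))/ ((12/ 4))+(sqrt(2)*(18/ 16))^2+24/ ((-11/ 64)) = -5869/ 44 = -133.39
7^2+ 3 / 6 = 99 / 2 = 49.50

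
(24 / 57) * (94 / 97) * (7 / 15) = 5264 / 27645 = 0.19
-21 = -21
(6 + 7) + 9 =22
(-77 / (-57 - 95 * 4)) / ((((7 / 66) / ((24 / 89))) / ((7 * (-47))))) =-5732496 / 38893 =-147.39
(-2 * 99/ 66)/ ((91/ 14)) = -6/ 13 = -0.46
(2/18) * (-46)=-5.11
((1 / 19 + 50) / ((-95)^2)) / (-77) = -951 / 13203575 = -0.00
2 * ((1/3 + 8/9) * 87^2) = 18502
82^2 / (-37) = -181.73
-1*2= -2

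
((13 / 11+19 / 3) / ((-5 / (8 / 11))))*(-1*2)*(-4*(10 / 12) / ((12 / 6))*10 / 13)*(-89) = 3531520 / 14157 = 249.45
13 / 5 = 2.60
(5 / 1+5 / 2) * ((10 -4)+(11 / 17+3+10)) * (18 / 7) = 45090 / 119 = 378.91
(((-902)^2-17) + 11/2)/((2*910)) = 46491/104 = 447.03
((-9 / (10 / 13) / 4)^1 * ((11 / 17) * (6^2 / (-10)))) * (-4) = -11583 / 425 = -27.25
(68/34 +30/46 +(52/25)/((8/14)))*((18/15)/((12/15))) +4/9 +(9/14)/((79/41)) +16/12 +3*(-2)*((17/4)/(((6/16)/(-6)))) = 2401313533/5723550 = 419.55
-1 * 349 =-349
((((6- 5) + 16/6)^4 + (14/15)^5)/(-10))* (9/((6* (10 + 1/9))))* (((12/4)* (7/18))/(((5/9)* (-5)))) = 137797199/121875000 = 1.13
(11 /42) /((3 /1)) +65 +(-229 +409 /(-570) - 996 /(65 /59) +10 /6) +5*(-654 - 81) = -368953264 /77805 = -4742.03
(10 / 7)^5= 100000 / 16807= 5.95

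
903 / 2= 451.50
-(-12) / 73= 12 / 73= 0.16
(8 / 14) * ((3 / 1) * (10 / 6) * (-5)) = -100 / 7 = -14.29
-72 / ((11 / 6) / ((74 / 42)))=-5328 / 77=-69.19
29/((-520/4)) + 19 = 18.78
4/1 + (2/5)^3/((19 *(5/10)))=9516/2375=4.01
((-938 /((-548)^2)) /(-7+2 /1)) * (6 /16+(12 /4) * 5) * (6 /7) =24723 /3003040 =0.01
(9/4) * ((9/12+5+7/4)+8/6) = 159/8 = 19.88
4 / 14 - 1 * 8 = -7.71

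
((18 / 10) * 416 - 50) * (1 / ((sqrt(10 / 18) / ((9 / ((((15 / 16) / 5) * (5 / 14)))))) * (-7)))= -1006272 * sqrt(5) / 125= -18000.74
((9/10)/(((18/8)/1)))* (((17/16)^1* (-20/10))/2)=-17/40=-0.42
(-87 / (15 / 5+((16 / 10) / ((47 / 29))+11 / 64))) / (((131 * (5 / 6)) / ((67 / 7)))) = -1209216 / 659323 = -1.83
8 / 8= 1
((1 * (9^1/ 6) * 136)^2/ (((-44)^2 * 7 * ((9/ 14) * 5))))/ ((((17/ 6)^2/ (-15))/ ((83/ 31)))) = -17928/ 3751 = -4.78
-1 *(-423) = 423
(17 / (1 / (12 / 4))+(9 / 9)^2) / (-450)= -26 / 225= -0.12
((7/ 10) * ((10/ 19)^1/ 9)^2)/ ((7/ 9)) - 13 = -42227/ 3249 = -13.00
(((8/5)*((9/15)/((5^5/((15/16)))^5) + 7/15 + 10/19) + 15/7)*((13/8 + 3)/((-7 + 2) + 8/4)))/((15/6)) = -17215637500000000010762227/7481250000000000000000000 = -2.30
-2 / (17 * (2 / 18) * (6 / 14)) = -42 / 17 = -2.47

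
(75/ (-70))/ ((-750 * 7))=1/ 4900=0.00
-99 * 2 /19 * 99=-19602 /19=-1031.68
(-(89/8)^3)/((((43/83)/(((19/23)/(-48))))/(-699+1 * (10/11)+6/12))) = -17061814126211/534724608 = -31907.67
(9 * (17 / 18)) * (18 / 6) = 51 / 2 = 25.50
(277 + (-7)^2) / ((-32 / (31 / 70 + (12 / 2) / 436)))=-141973 / 30520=-4.65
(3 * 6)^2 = 324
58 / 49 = 1.18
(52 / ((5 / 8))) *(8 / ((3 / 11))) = 36608 / 15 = 2440.53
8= 8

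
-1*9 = -9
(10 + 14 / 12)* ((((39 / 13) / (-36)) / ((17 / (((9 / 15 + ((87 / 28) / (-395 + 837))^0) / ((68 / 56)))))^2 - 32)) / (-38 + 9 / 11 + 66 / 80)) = 46224640 / 242827309341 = 0.00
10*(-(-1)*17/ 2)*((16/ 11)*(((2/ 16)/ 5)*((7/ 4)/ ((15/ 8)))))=476/ 165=2.88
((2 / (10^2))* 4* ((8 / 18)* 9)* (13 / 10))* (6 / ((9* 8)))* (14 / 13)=14 / 375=0.04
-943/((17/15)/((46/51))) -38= -227872/289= -788.48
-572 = -572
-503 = -503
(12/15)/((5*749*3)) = 4/56175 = 0.00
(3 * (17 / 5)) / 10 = 51 / 50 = 1.02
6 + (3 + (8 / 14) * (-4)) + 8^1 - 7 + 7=103 / 7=14.71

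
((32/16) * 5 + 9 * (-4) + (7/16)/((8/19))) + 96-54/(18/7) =50.04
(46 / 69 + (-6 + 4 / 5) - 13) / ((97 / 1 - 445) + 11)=263 / 5055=0.05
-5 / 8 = -0.62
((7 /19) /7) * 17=0.89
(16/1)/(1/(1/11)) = 16/11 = 1.45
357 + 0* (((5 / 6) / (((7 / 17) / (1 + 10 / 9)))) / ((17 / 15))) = 357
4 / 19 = 0.21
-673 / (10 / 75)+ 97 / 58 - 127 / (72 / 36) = -296341 / 58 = -5109.33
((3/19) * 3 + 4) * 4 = 340/19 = 17.89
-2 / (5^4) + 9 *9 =50623 / 625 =81.00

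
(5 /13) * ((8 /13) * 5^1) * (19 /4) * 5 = 4750 /169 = 28.11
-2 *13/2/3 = -13/3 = -4.33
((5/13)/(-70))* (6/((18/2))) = -1/273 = -0.00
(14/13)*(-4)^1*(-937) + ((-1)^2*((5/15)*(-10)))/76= 5981743/1482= 4036.26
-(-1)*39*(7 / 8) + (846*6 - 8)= 40817 / 8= 5102.12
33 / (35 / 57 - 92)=-1881 / 5209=-0.36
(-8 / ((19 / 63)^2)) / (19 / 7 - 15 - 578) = 0.15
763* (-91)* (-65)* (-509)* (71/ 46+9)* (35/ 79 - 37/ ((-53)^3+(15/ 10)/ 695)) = -8074075556992913888875/ 752016424118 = -10736568109.48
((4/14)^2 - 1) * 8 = -360/49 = -7.35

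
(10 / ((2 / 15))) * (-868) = -65100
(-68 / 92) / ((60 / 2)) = -17 / 690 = -0.02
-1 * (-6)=6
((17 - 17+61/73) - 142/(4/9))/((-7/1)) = 46525/1022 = 45.52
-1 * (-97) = 97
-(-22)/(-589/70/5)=-7700/589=-13.07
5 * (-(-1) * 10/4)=25/2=12.50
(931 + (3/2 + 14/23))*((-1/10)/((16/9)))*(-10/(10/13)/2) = 5021991/14720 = 341.17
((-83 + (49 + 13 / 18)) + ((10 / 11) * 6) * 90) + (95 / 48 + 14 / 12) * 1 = 729871 / 1584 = 460.78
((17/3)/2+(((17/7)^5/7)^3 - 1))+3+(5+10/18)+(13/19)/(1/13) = 989688071294576412361/556917450485373558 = 1777.08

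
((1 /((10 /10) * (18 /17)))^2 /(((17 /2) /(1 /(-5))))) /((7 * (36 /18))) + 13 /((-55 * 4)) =-3779 /62370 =-0.06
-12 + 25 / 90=-211 / 18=-11.72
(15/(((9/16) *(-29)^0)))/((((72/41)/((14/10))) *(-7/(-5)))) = 410/27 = 15.19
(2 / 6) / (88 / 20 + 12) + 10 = 2465 / 246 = 10.02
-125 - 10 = -135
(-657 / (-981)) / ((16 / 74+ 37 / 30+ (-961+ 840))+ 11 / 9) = -243090 / 42949597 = -0.01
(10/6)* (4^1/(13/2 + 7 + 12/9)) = 40/89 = 0.45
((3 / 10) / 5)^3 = 27 / 125000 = 0.00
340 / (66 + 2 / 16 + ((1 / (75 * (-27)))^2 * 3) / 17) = 63204300000 / 12292306883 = 5.14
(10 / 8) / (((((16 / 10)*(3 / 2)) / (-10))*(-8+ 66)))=-125 / 1392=-0.09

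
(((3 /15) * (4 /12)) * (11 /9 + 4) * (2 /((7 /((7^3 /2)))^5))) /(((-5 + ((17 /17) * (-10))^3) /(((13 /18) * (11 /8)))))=-1898516148529 /312595200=-6073.40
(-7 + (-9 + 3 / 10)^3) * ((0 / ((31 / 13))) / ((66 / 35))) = 0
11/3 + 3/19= 218/57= 3.82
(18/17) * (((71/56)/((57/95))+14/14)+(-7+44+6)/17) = 48345/8092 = 5.97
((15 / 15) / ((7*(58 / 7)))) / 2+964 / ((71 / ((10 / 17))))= 1119447 / 140012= 8.00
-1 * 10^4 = -10000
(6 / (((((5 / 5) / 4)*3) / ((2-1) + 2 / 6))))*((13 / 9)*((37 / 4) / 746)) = 1924 / 10071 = 0.19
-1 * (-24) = 24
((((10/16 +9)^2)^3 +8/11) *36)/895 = 20633834503179/645201920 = 31980.43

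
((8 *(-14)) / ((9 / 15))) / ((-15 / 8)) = 896 / 9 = 99.56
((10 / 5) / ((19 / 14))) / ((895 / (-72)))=-2016 / 17005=-0.12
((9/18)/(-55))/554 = -0.00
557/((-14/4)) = -1114/7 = -159.14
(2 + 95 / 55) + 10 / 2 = 96 / 11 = 8.73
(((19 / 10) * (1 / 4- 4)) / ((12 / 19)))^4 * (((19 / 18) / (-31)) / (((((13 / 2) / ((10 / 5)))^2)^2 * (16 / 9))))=-322687697779 / 116049969152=-2.78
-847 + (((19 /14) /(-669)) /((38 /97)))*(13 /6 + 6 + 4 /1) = -95203105 /112392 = -847.06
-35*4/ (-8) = 35/ 2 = 17.50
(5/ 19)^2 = 25/ 361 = 0.07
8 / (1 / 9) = 72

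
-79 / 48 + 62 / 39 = -35 / 624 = -0.06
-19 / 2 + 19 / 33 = -589 / 66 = -8.92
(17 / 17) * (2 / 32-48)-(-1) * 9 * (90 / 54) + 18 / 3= -431 / 16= -26.94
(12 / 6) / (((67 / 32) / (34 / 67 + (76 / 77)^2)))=37668992 / 26615281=1.42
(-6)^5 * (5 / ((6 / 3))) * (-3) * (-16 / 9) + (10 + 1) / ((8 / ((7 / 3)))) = -2488243 / 24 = -103676.79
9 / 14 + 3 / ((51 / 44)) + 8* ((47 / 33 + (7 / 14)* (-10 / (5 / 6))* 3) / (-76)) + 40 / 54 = 7677655 / 1343034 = 5.72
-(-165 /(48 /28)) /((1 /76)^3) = 42251440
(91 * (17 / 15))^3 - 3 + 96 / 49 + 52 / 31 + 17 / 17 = 5623793466887 / 5126625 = 1096977.73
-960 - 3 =-963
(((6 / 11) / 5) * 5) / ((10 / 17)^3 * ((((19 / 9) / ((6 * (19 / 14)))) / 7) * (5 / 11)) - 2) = -397953 / 1456661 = -0.27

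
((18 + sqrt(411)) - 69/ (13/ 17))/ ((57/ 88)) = -27544/ 247 + 88* sqrt(411)/ 57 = -80.22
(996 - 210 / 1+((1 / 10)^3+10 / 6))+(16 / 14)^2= 115979147 / 147000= 788.97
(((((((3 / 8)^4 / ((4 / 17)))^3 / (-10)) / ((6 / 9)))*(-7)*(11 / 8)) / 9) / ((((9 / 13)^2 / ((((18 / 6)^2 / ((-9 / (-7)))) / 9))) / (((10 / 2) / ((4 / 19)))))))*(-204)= -105378566053761 / 140737488355328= -0.75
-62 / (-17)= 62 / 17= 3.65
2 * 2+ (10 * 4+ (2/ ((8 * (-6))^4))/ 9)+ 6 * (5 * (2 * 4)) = 6784155649/ 23887872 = 284.00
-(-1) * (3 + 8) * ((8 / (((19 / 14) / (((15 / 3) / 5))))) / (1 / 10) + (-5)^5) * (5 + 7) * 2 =-15379320 / 19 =-809437.89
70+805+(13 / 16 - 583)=4685 / 16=292.81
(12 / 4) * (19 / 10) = 57 / 10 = 5.70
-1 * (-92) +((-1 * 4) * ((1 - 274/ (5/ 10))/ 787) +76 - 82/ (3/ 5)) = 34.11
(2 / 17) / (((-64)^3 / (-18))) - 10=-11141111 / 1114112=-10.00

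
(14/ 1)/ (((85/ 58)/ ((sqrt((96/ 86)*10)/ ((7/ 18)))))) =8352*sqrt(1290)/ 3655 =82.07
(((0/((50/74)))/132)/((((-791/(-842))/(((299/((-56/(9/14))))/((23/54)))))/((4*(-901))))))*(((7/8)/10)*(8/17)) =0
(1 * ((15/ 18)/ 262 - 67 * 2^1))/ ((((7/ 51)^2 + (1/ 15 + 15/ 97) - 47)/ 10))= 442871641425/ 15454556272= 28.66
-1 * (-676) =676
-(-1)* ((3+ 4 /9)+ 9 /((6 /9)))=305 /18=16.94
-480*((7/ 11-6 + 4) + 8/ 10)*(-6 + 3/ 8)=-16740/ 11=-1521.82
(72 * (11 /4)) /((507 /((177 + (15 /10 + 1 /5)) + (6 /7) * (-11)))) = 391017 /5915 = 66.11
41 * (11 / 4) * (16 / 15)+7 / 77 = 19859 / 165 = 120.36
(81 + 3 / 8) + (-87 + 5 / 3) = -95 / 24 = -3.96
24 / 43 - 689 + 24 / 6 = -29431 / 43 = -684.44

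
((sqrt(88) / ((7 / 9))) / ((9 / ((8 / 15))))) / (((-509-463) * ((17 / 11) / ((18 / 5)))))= -88 * sqrt(22) / 240975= -0.00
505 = 505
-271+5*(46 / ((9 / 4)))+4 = -1483 / 9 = -164.78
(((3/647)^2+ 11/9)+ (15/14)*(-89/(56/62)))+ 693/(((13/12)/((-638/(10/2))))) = -7845618002994241/95995415880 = -81729.09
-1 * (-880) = 880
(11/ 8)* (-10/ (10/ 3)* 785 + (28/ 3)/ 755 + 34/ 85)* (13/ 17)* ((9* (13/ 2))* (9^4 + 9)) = -19541103273549/ 20536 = -951553529.10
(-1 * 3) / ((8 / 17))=-51 / 8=-6.38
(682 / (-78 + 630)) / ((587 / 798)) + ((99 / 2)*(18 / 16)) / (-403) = 134188681 / 87054448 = 1.54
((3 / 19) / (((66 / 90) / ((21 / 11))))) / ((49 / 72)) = 9720 / 16093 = 0.60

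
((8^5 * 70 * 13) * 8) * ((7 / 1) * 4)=6679429120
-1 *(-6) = 6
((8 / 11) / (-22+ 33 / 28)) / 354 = -112 / 1135101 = -0.00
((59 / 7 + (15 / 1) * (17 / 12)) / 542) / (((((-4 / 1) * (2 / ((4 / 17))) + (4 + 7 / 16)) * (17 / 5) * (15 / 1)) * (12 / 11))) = -0.00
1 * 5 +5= 10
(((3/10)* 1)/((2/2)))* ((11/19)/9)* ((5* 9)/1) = 33/38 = 0.87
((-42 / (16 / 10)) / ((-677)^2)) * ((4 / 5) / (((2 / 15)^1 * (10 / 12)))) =-189 / 458329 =-0.00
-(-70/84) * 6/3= 5/3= 1.67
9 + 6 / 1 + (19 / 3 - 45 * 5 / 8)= -6.79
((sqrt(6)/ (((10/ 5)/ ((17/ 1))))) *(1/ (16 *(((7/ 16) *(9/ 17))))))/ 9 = 289 *sqrt(6)/ 1134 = 0.62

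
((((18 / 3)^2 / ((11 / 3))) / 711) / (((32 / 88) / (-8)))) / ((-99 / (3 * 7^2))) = 392 / 869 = 0.45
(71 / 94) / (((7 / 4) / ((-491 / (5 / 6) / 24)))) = -34861 / 3290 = -10.60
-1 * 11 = -11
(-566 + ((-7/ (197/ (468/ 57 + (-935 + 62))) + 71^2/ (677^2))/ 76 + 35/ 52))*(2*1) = -957509181307993/ 847469570818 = -1129.84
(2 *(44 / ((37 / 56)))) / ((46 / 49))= 120736 / 851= 141.88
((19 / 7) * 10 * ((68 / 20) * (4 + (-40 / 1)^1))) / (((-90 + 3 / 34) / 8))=2108544 / 7133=295.60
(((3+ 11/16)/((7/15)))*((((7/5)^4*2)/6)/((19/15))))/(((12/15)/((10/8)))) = 12.48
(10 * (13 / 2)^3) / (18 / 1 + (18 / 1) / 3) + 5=11465 / 96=119.43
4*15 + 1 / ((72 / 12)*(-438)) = 157679 / 2628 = 60.00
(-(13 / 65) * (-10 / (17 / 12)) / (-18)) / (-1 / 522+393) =-696 / 3487465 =-0.00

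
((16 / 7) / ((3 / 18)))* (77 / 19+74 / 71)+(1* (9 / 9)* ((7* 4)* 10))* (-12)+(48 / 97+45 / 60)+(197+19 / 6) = -33950088959 / 10991652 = -3088.72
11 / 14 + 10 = 151 / 14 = 10.79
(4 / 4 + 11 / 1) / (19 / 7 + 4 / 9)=756 / 199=3.80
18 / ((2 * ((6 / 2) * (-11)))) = -3 / 11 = -0.27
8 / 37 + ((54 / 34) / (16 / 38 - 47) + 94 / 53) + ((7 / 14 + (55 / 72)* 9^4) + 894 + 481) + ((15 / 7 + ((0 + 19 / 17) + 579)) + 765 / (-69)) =88166803789917 / 12666726520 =6960.50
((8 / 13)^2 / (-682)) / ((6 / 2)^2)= -32 / 518661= -0.00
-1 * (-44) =44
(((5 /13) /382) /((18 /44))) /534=55 /11933298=0.00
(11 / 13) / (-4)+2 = 1.79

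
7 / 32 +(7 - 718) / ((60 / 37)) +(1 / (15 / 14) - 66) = -241583 / 480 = -503.30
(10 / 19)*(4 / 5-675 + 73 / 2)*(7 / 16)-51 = -60143 / 304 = -197.84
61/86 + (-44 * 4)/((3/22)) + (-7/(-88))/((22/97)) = -1289.61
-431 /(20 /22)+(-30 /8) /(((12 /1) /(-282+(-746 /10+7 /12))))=-348331 /960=-362.84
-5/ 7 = -0.71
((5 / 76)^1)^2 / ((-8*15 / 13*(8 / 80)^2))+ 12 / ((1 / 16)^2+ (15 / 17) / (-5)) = -1811095319 / 26026656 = -69.59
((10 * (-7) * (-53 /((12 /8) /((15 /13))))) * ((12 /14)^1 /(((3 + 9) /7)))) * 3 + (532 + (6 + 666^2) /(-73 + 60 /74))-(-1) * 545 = -27315501 /34723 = -786.67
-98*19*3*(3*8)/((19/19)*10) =-13406.40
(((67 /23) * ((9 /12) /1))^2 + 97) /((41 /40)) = 4307045 /43378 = 99.29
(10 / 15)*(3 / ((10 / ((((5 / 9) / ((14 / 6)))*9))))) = 3 / 7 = 0.43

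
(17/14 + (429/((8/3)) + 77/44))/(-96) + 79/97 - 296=-154820983/521472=-296.89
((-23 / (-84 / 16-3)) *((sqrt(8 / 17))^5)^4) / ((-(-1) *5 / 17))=98784247808 / 19566999622005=0.01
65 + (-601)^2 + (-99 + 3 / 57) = 6862174 / 19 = 361167.05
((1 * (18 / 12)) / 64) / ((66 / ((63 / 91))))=9 / 36608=0.00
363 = 363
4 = 4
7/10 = 0.70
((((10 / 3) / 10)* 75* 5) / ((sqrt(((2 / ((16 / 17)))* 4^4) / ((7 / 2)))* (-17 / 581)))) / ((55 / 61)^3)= -467.49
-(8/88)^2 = -1/121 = -0.01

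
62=62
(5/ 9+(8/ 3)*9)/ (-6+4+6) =6.14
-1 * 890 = -890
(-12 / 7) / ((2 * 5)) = -6 / 35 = -0.17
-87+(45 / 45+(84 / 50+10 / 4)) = -4091 / 50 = -81.82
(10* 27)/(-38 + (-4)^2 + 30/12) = -180/13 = -13.85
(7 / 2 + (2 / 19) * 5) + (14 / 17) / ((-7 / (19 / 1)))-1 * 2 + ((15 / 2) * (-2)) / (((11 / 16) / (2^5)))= -4962765 / 7106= -698.39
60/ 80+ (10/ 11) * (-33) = -117/ 4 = -29.25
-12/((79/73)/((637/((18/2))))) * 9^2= -5022108/79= -63570.99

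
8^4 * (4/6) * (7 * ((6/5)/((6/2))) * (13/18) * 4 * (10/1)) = 5963776/27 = 220880.59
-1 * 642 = -642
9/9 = 1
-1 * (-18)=18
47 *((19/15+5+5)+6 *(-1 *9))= -30127/15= -2008.47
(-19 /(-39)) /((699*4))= 19 /109044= 0.00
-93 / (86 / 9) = -837 / 86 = -9.73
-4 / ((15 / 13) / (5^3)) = -1300 / 3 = -433.33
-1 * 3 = -3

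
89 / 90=0.99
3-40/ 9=-13/ 9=-1.44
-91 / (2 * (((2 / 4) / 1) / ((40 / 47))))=-3640 / 47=-77.45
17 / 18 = 0.94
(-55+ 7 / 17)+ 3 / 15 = -4623 / 85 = -54.39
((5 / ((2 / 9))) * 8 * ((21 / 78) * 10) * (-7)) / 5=-8820 / 13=-678.46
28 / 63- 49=-437 / 9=-48.56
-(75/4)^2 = -351.56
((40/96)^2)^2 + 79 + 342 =8730481/20736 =421.03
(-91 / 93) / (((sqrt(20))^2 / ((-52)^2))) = -61516 / 465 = -132.29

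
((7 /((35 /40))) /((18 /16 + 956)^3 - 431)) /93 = 4096 /41750211160053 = 0.00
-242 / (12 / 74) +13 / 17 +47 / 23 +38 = -1702639 / 1173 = -1451.53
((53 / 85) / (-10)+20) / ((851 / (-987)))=-16726689 / 723350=-23.12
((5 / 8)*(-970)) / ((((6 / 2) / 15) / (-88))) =266750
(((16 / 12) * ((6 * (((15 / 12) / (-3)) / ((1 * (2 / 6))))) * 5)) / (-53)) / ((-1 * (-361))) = 50 / 19133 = 0.00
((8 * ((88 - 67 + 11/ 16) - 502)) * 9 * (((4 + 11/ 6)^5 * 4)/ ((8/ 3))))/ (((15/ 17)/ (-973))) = 1335290781934375/ 3456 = 386368860513.42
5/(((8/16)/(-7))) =-70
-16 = -16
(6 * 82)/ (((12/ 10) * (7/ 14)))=820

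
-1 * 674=-674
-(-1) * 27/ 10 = 27/ 10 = 2.70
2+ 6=8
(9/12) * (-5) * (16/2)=-30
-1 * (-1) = 1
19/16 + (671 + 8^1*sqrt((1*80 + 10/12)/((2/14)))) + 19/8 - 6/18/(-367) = 4*sqrt(20370)/3 + 11883109/17616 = 864.86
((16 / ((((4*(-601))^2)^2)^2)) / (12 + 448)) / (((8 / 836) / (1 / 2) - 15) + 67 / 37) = -7733 / 3266246849983081170723707290583040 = -0.00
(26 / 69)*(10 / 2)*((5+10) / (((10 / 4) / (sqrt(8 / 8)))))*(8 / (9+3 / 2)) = 4160 / 483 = 8.61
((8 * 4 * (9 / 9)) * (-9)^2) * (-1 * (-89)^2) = -20531232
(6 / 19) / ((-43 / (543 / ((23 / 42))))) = -136836 / 18791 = -7.28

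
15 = 15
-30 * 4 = -120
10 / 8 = 5 / 4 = 1.25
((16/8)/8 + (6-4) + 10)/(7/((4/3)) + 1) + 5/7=468/175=2.67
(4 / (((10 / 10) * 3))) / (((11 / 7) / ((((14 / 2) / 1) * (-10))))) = -1960 / 33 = -59.39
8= 8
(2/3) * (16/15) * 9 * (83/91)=2656/455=5.84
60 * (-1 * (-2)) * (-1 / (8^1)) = -15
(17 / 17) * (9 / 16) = 9 / 16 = 0.56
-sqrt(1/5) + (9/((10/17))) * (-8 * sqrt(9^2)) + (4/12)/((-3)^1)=-49577/45-sqrt(5)/5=-1102.16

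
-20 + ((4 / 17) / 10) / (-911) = -1548702 / 77435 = -20.00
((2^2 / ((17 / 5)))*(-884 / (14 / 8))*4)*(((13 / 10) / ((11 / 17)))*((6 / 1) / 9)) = -735488 / 231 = -3183.93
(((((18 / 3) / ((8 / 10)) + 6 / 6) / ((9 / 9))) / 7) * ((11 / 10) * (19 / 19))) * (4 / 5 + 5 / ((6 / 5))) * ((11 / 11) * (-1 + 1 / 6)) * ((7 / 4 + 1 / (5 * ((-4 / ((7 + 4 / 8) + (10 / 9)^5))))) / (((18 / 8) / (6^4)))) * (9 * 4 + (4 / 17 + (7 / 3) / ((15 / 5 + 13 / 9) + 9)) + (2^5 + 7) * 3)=-2047125324413 / 3247695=-630331.77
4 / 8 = 1 / 2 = 0.50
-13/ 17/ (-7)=13/ 119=0.11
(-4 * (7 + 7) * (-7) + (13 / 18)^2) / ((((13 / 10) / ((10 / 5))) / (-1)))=-635885 / 1053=-603.88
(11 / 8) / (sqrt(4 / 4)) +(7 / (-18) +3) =287 / 72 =3.99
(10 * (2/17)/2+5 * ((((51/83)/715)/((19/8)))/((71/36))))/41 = 160362506/11159862857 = 0.01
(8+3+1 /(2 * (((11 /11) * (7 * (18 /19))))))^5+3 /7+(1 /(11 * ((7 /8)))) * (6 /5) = 9314580786389188993 /55894026101760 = 166647.16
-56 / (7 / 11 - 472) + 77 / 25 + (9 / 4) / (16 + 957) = 322992993 / 100900100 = 3.20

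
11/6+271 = 1637/6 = 272.83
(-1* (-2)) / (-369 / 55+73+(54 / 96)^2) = 28160 / 937831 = 0.03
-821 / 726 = -1.13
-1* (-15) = 15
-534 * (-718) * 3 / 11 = 1150236 / 11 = 104566.91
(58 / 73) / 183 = 58 / 13359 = 0.00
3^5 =243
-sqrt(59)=-7.68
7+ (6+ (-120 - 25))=-132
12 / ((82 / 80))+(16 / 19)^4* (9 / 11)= 712277664 / 58774771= 12.12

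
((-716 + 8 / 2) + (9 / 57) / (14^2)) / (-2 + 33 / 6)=-2651485 / 13034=-203.43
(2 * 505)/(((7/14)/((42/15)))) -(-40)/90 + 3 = 50935/9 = 5659.44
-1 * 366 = -366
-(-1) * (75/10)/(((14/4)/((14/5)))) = 6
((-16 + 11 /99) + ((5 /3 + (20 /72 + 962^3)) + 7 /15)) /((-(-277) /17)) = 1362123985219 /24930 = 54637945.66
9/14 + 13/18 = 86/63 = 1.37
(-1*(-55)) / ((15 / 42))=154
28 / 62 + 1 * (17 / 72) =0.69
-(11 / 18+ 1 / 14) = -43 / 63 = -0.68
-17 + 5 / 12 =-199 / 12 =-16.58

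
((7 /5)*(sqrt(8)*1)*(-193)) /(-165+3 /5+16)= 193*sqrt(2) /53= 5.15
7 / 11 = 0.64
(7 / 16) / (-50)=-7 / 800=-0.01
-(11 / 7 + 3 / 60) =-227 / 140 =-1.62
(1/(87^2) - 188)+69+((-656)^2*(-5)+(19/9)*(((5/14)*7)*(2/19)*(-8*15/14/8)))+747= -227938439293/105966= -2151052.60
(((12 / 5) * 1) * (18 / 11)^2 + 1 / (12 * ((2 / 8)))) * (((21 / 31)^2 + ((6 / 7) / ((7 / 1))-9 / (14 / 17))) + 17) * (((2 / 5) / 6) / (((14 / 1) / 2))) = 1537416121 / 3589594470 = 0.43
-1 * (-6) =6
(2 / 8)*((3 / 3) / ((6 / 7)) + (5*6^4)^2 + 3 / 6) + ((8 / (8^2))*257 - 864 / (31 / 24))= 7809740947 / 744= 10496963.64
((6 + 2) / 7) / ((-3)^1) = -8 / 21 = -0.38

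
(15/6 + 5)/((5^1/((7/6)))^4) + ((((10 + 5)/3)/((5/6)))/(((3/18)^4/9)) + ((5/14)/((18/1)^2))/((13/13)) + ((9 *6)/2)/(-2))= 158693146921/2268000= 69970.52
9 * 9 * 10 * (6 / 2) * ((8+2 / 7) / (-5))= -28188 / 7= -4026.86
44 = 44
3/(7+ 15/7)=0.33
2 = 2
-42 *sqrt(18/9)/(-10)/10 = 0.59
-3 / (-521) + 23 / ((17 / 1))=12034 / 8857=1.36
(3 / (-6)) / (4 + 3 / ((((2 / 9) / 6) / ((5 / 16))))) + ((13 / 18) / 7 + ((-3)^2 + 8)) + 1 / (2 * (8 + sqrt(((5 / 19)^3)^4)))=3027132988883 / 176523473637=17.15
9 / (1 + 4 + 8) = 9 / 13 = 0.69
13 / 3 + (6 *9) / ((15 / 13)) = 767 / 15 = 51.13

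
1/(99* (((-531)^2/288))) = 32/3101571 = 0.00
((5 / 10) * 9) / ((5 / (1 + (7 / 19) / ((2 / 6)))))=36 / 19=1.89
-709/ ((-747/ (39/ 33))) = 9217/ 8217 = 1.12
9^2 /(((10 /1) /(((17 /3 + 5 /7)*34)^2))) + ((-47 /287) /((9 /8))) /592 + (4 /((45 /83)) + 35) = 2550858104689 /6689970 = 381295.90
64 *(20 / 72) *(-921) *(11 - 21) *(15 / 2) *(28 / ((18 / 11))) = 189112000 / 9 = 21012444.44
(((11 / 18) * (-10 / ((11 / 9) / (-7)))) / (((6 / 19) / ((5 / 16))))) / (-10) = -665 / 192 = -3.46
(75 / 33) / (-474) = -25 / 5214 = -0.00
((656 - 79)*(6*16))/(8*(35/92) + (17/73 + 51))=46501584/45565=1020.55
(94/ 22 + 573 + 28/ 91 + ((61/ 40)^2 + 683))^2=83493780152127409/ 52349440000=1594931.68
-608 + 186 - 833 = -1255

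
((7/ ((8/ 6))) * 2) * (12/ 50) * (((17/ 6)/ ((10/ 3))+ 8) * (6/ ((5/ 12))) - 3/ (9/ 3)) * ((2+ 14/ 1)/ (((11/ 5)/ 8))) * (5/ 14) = 1820736/ 275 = 6620.86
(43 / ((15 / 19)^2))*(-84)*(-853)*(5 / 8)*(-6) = -92687833 / 5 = -18537566.60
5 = 5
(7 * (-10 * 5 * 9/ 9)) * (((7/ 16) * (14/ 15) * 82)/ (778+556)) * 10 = -351575/ 4002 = -87.85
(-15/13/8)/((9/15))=-25/104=-0.24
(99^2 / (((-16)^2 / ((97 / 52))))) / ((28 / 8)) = 950697 / 46592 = 20.40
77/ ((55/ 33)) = 231/ 5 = 46.20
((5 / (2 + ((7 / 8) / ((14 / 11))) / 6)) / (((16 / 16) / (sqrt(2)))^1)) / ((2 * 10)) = 24 * sqrt(2) / 203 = 0.17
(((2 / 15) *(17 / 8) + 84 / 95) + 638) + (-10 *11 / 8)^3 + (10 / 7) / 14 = -1752073291 / 893760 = -1960.34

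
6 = 6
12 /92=0.13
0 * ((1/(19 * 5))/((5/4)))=0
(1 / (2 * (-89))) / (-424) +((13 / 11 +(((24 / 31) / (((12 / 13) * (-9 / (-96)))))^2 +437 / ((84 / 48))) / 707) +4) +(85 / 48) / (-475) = 1190945144053177 / 210991771062765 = 5.64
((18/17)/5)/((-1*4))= -9/170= -0.05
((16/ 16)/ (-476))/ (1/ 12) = -0.03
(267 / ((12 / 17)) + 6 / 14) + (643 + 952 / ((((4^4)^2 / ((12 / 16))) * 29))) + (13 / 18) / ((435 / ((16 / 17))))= 15597096936229 / 15266119680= 1021.68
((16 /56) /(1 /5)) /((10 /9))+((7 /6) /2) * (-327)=-5305 /28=-189.46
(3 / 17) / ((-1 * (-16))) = 3 / 272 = 0.01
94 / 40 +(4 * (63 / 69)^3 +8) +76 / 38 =3746129 / 243340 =15.39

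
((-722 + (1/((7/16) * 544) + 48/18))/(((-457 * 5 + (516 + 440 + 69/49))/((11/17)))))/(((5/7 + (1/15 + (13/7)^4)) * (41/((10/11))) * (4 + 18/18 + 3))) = 215802300175/2815218615272544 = 0.00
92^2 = 8464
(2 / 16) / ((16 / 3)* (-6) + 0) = -1 / 256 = -0.00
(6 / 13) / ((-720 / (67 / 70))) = -67 / 109200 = -0.00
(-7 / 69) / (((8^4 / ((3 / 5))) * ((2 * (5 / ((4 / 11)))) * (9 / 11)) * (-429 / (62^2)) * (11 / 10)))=6727 / 1250346240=0.00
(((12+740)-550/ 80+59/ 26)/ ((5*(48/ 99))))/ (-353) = -2565057/ 2936960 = -0.87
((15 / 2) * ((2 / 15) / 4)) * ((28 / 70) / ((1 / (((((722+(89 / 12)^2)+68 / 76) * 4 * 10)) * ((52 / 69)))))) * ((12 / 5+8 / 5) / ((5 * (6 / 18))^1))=110673628 / 19665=5627.95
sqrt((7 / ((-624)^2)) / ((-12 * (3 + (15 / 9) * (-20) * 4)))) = sqrt(2737) / 487968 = 0.00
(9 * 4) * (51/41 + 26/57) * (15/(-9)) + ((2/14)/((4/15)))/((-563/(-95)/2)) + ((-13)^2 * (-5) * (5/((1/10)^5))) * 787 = -2041621986210193645/6140078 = -332507500101.82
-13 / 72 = -0.18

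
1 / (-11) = -1 / 11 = -0.09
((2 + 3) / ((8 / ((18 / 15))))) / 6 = 1 / 8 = 0.12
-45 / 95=-9 / 19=-0.47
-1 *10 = -10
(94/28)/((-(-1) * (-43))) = -47/602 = -0.08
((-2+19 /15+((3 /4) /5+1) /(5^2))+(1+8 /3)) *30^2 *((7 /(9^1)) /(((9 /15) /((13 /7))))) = 58097 /9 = 6455.22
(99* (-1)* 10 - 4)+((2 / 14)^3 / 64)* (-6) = -10910147 / 10976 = -994.00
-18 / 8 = -2.25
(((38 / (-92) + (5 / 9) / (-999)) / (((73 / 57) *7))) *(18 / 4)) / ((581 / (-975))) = 21556925 / 61874508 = 0.35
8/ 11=0.73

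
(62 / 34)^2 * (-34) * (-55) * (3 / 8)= 158565 / 68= 2331.84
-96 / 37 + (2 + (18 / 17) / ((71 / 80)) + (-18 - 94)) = -4975082 / 44659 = -111.40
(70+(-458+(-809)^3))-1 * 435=-529475952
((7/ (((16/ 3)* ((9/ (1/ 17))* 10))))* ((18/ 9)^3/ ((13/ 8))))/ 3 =14/ 9945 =0.00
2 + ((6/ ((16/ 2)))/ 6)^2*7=135/ 64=2.11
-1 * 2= -2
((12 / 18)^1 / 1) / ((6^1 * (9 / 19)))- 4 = -305 / 81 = -3.77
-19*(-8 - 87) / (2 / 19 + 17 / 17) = 34295 / 21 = 1633.10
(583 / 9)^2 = 339889 / 81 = 4196.16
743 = 743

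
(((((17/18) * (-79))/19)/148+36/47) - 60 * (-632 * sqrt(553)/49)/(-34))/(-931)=-1759055/2214804312+18960 * sqrt(553)/775523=0.57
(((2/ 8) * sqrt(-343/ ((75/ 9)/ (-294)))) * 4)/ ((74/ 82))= 6027 * sqrt(14)/ 185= 121.90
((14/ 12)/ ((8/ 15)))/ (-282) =-35/ 4512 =-0.01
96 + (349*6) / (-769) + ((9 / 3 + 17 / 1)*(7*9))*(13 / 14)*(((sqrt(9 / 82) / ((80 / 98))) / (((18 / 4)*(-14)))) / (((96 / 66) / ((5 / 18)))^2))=71730 / 769- 275275*sqrt(82) / 9068544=93.00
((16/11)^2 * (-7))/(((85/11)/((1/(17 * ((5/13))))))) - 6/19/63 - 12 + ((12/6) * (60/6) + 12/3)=371072246/31710525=11.70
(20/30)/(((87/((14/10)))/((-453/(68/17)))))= -1.21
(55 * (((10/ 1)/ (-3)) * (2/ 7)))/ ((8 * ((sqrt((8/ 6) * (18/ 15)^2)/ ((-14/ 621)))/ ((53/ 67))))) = 72875 * sqrt(3)/ 1497852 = 0.08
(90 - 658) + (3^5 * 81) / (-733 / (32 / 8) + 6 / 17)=-8402660 / 12437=-675.62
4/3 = 1.33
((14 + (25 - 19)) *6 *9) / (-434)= -540 / 217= -2.49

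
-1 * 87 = -87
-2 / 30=-1 / 15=-0.07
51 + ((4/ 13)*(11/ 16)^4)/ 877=9526507825/ 186793984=51.00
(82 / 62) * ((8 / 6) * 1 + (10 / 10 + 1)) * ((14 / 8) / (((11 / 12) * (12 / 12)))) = 2870 / 341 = 8.42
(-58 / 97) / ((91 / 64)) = -3712 / 8827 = -0.42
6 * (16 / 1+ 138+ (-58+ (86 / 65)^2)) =2477976 / 4225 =586.50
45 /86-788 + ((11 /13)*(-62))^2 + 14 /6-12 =1955.07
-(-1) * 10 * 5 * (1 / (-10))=-5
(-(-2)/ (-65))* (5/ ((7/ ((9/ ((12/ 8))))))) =-0.13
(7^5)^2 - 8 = 282475241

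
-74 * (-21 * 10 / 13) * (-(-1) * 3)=46620 / 13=3586.15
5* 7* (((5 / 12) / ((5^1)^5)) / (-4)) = -7 / 6000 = -0.00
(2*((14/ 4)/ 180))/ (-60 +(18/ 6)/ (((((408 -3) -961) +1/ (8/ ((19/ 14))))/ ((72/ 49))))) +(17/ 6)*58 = 85945060987/ 522994320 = 164.33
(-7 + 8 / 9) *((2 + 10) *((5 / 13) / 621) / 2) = -550 / 24219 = -0.02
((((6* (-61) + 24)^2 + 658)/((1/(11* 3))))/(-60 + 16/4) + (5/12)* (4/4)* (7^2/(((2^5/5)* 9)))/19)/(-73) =31859556833/33554304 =949.49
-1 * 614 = -614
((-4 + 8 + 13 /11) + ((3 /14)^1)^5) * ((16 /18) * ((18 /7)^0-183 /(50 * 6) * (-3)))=2892131801 /221852400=13.04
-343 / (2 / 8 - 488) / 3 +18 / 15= 41978 / 29265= 1.43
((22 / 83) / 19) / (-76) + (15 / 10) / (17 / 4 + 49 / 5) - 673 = -11330990949 / 16839206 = -672.89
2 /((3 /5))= 10 /3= 3.33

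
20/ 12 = 1.67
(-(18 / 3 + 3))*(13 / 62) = -117 / 62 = -1.89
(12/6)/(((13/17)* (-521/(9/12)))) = -0.00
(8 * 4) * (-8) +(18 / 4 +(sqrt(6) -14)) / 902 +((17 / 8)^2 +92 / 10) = -34968001 / 144320 +sqrt(6) / 902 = -242.29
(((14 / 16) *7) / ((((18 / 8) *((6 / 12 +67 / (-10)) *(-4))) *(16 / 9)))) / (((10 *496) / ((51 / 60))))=833 / 78725120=0.00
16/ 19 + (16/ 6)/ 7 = 488/ 399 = 1.22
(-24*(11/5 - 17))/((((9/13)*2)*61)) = 3848/915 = 4.21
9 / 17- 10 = -161 / 17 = -9.47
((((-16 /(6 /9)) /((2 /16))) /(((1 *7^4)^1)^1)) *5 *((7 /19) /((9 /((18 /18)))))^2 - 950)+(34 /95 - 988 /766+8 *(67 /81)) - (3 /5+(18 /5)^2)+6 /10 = -13132999887818 /13719146175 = -957.28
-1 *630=-630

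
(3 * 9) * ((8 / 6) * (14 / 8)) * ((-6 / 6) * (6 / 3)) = -126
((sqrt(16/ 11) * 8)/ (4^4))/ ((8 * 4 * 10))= sqrt(11)/ 28160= 0.00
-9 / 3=-3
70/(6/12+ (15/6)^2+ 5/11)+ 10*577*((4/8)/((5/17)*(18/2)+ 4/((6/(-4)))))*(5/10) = -46635635/634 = -73557.78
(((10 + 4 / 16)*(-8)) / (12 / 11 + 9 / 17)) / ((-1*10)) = 7667 / 1515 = 5.06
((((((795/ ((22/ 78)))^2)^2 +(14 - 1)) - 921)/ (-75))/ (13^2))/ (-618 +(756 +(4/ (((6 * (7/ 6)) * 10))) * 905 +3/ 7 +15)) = -24274586.13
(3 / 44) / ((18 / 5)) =5 / 264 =0.02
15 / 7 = 2.14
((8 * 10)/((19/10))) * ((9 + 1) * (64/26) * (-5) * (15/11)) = -19200000/2717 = -7066.62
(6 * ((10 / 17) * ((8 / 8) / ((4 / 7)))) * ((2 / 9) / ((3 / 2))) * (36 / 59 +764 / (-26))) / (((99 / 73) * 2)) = -112777700 / 11617749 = -9.71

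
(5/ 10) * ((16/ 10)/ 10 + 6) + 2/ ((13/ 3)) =1151/ 325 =3.54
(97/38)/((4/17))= 1649/152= 10.85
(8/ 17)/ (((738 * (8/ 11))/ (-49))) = -539/ 12546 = -0.04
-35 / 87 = -0.40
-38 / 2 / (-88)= 19 / 88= 0.22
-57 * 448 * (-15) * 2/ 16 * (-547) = -26190360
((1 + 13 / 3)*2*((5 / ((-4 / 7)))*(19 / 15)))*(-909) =107464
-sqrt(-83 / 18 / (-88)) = -sqrt(913) / 132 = -0.23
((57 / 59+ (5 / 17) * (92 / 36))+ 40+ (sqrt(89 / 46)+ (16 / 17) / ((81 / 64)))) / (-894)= -1724845 / 36315621 - sqrt(4094) / 41124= -0.05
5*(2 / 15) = 2 / 3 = 0.67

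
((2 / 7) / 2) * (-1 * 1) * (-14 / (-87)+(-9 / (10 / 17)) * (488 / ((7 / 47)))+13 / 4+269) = 607284227 / 85260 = 7122.73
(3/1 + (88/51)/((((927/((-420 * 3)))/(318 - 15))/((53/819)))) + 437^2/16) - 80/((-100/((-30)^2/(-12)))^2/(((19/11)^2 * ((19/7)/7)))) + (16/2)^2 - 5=231261193566643/19434503088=11899.52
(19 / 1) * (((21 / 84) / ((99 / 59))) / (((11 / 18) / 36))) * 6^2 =726408 / 121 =6003.37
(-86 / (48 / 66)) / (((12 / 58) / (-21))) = 96019 / 8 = 12002.38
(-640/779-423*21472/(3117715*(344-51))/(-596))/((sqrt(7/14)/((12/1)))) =-1045304217071328*sqrt(2)/106029755245145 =-13.94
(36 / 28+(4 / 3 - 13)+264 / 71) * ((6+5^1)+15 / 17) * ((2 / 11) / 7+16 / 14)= -60200040 / 650573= -92.53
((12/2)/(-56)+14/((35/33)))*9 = 16497/140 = 117.84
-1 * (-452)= 452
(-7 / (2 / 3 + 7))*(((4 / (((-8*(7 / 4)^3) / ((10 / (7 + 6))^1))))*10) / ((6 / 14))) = 3200 / 2093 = 1.53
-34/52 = -17/26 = -0.65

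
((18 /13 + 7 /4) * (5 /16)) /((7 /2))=815 /2912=0.28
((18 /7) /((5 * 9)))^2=4 /1225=0.00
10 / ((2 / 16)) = 80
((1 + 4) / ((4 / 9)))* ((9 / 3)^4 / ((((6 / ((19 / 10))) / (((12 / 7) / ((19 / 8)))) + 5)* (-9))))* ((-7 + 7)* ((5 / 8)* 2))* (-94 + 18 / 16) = 0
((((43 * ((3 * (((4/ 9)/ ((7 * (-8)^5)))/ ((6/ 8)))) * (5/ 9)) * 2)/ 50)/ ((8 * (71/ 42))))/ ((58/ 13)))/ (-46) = 559/ 209492213760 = 0.00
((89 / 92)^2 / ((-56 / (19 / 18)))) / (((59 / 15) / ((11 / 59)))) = -8277445 / 9899629824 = -0.00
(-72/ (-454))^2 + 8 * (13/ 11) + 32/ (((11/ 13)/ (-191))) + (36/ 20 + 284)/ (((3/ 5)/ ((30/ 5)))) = -2468946250/ 566819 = -4355.79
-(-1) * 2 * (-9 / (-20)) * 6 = 27 / 5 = 5.40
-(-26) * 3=78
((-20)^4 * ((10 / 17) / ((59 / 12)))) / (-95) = -3840000 / 19057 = -201.50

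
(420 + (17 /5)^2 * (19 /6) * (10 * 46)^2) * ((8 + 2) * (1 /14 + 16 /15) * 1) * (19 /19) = 5554162108 /63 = 88161303.30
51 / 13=3.92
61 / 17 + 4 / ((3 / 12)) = 333 / 17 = 19.59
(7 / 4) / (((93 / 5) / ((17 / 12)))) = 595 / 4464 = 0.13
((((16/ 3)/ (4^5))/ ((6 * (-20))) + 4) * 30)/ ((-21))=-92159/ 16128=-5.71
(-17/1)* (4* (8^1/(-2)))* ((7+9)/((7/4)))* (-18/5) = -313344/35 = -8952.69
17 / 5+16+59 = 392 / 5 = 78.40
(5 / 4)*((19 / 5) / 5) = 19 / 20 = 0.95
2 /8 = 1 /4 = 0.25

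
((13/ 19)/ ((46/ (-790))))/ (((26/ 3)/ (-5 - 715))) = 976.20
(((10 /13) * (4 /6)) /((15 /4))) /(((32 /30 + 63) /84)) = 2240 /12493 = 0.18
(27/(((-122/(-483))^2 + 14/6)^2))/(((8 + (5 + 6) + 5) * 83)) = 489813817689/207654446815000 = 0.00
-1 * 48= -48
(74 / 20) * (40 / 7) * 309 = 6533.14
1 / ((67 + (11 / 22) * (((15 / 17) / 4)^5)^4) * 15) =8937339379162829302529589080596938752 / 8982026076058648436927332145476241805135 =0.00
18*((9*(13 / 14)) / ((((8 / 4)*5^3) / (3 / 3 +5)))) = 3159 / 875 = 3.61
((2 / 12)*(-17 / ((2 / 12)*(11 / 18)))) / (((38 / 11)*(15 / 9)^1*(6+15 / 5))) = -51 / 95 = -0.54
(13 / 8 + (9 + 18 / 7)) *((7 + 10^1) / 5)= 12563 / 280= 44.87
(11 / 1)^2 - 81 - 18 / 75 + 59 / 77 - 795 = -1452362 / 1925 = -754.47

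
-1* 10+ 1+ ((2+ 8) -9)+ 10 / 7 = -6.57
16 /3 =5.33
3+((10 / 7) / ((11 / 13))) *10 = 1531 / 77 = 19.88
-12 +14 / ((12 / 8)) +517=1543 / 3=514.33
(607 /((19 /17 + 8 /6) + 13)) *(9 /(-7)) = -278613 /5516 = -50.51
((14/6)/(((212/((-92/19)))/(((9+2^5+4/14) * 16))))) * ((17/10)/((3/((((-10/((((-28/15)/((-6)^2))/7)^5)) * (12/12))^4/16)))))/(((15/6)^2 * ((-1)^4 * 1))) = -8121335337221197816487217639973617553710937500000/1007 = -8064881169037932290454039000000000000000000000.00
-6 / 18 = -1 / 3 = -0.33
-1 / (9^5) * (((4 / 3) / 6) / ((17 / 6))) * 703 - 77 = -231888235 / 3011499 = -77.00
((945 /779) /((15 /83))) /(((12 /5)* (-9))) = -2905 /9348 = -0.31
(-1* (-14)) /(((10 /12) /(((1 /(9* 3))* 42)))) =392 /15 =26.13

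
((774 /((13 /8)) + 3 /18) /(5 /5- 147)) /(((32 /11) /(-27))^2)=-1092762495 /3887104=-281.13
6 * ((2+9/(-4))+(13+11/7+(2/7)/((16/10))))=87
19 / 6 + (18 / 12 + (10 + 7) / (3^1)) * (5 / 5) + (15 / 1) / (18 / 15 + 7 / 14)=977 / 51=19.16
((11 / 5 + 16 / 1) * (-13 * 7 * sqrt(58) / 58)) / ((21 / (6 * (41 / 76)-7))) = 169169 * sqrt(58) / 33060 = 38.97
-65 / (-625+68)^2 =-65 / 310249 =-0.00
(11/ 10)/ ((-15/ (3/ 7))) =-11/ 350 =-0.03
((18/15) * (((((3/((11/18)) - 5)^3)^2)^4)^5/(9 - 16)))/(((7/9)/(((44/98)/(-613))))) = 108/62022914865444053186723795184563148571051604418021310191687405583393576513009148048306508172052444107370288071294638239282541067915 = 0.00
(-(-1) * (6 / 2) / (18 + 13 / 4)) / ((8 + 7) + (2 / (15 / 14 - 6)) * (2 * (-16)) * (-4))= -828 / 216665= -0.00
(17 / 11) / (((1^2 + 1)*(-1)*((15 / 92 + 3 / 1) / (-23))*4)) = 8993 / 6402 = 1.40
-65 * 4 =-260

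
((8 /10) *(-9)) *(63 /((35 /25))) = -324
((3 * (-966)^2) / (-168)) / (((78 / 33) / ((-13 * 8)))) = 733194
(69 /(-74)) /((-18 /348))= 667 /37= 18.03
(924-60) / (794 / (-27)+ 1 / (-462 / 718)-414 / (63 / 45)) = -1796256 / 679159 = -2.64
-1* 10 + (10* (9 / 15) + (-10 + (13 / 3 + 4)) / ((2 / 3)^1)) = -13 / 2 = -6.50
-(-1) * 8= 8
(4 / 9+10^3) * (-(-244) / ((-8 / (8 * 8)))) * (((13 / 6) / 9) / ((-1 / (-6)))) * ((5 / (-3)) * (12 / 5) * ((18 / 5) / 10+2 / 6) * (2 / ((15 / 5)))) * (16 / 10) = 760399757312 / 91125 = 8344578.96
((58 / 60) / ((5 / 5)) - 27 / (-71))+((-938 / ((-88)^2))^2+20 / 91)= 2297753610683 / 1452986895360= 1.58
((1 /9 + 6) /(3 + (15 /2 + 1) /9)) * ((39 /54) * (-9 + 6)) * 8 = -26.85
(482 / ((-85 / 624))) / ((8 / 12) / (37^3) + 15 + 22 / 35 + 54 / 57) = -6078685800096 / 28475771579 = -213.47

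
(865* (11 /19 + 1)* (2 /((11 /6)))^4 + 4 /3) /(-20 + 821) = 1615410316 /668464137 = 2.42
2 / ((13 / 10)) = 20 / 13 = 1.54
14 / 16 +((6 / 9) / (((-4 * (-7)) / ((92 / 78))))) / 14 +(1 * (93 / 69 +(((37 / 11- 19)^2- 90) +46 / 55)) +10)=106934509037 / 638197560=167.56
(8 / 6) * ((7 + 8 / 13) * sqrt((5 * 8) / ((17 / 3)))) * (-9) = -2376 * sqrt(510) / 221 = -242.79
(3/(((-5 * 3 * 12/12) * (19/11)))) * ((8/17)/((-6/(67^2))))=197516/4845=40.77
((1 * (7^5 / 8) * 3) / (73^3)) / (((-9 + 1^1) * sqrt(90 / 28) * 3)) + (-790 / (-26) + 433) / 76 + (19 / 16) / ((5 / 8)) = 8.00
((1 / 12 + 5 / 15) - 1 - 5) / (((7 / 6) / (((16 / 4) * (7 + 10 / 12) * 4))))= -12596 / 21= -599.81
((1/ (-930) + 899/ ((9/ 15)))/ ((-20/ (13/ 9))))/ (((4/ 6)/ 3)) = -6038279/ 12400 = -486.96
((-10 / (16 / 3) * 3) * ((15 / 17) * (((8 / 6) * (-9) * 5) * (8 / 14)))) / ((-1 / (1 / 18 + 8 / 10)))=-145.59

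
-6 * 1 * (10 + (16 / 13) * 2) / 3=-324 / 13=-24.92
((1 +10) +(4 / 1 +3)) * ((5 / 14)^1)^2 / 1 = 225 / 98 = 2.30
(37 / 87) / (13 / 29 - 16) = -37 / 1353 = -0.03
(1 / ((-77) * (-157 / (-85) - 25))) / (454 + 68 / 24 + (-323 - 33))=17 / 3055976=0.00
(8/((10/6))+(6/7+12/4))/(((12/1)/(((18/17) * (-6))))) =-2727/595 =-4.58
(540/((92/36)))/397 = 0.53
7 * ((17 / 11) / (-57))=-119 / 627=-0.19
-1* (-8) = 8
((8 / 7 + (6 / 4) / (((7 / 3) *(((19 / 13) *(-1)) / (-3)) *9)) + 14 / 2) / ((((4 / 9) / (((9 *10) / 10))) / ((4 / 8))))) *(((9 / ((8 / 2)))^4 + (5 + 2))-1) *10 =26546.43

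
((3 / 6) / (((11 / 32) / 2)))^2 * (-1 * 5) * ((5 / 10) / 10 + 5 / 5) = -5376 / 121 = -44.43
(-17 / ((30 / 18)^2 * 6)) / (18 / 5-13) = 51 / 470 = 0.11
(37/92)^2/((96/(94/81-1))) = 17797/65816064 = 0.00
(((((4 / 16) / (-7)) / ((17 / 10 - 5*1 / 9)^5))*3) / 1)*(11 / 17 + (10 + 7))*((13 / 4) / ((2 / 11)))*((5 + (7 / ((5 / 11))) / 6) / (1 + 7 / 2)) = -39933116437500 / 1379536148417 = -28.95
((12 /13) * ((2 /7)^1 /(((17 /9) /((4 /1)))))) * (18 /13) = 15552 /20111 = 0.77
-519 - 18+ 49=-488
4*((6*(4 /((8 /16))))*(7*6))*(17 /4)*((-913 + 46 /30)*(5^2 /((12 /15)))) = -976180800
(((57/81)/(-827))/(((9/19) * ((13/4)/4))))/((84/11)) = -15884/54862353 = -0.00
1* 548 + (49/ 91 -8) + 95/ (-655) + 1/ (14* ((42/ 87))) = 540.54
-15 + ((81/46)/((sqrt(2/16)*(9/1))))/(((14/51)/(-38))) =-8721*sqrt(2)/161 - 15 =-91.60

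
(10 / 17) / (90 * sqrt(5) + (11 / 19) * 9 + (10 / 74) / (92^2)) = -1844781283655840 / 24359853431686725007 + 31864306353177600 * sqrt(5) / 24359853431686725007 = 0.00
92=92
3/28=0.11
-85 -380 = -465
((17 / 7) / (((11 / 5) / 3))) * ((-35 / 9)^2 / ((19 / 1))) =14875 / 5643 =2.64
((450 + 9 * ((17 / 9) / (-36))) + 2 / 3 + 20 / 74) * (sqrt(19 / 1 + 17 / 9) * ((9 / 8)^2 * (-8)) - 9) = -1800057 * sqrt(47) / 592 - 600019 / 148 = -24899.74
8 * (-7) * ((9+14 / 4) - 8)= -252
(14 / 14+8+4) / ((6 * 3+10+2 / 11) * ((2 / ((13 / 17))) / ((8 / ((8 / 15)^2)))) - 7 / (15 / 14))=-83655 / 25178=-3.32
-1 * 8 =-8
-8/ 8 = -1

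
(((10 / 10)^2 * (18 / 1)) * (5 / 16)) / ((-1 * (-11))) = 45 / 88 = 0.51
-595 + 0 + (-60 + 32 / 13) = -8483 / 13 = -652.54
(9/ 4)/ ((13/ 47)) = 423/ 52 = 8.13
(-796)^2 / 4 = 158404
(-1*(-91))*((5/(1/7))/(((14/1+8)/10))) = 15925/11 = 1447.73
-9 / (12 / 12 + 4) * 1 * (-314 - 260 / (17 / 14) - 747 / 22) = 378387 / 374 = 1011.73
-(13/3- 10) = 17/3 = 5.67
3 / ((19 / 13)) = 39 / 19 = 2.05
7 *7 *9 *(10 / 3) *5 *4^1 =29400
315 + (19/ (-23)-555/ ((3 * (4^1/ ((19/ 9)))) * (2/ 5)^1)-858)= -787.92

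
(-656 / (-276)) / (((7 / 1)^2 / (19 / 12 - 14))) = -6109 / 10143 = -0.60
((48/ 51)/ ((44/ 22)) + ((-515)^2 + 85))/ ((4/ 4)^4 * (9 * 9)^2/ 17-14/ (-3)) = 13530834/ 19921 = 679.22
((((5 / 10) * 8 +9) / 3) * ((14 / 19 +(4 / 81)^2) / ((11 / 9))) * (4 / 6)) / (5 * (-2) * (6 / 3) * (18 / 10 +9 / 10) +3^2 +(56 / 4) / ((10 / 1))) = -544570 / 13587831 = -0.04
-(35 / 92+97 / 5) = -9099 / 460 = -19.78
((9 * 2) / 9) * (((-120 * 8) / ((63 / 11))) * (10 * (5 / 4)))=-88000 / 21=-4190.48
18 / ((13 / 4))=72 / 13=5.54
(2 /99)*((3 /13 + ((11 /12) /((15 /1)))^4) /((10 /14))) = 22046292331 /3377602800000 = 0.01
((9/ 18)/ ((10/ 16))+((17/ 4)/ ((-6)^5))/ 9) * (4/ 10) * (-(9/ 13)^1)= -1119659/ 5054400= -0.22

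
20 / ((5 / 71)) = 284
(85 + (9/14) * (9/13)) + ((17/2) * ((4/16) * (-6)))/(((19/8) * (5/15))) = 239777/3458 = 69.34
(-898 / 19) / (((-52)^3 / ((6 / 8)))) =1347 / 5343104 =0.00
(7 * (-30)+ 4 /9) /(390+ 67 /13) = -0.53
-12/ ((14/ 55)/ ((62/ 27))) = -6820/ 63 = -108.25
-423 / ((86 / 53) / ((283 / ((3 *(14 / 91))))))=-27493167 / 172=-159843.99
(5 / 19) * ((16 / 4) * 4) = 4.21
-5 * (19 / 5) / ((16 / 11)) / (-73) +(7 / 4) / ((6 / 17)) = 18001 / 3504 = 5.14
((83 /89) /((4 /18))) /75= 249 /4450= 0.06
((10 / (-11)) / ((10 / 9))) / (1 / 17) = -153 / 11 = -13.91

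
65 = 65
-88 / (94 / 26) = -1144 / 47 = -24.34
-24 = -24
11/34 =0.32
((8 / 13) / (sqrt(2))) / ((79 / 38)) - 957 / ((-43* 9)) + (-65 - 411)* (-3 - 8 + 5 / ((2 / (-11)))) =152* sqrt(2) / 1027 + 2364373 / 129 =18328.68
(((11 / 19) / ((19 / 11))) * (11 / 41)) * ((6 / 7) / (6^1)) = 1331 / 103607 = 0.01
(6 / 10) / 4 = 3 / 20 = 0.15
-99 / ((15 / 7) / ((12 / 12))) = -231 / 5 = -46.20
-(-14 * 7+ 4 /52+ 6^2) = 805 /13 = 61.92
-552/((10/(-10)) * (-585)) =-184/195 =-0.94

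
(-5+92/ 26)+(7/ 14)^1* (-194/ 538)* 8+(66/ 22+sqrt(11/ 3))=336/ 3497+sqrt(33)/ 3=2.01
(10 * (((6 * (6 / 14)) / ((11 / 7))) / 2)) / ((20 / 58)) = 261 / 11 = 23.73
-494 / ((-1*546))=19 / 21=0.90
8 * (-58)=-464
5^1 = 5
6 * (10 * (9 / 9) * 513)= 30780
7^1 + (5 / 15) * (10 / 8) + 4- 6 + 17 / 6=33 / 4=8.25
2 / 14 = 1 / 7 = 0.14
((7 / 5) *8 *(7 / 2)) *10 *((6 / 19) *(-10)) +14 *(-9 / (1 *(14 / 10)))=-25230 / 19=-1327.89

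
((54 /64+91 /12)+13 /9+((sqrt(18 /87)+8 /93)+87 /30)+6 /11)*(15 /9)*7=35*sqrt(174) /87+46069877 /294624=161.68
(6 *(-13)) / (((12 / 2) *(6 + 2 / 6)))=-39 / 19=-2.05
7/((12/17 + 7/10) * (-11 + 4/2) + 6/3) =-1190/1811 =-0.66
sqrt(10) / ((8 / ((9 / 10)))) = 9 * sqrt(10) / 80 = 0.36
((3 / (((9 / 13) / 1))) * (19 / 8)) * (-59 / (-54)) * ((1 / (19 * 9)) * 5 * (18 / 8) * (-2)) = -3835 / 2592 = -1.48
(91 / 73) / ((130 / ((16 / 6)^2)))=224 / 3285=0.07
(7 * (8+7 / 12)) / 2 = 721 / 24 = 30.04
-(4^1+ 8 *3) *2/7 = -8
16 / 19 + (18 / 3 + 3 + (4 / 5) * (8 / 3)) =3413 / 285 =11.98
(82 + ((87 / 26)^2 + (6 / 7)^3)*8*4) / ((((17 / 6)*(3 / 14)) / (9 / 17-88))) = -158756628584 / 2393209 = -66336.30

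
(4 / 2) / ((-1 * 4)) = -1 / 2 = -0.50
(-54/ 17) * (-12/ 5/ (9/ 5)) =4.24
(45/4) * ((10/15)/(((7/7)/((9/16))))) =135/32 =4.22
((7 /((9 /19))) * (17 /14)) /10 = 1.79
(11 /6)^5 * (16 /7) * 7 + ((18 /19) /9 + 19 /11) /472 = 331.38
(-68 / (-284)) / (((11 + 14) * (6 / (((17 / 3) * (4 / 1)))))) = 578 / 15975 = 0.04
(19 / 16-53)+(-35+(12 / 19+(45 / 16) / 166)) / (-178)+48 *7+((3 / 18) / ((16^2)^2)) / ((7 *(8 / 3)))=292967500145729 / 1030195511296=284.38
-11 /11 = -1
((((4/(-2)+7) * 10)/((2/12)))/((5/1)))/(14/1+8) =2.73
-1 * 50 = -50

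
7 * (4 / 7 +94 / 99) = 1054 / 99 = 10.65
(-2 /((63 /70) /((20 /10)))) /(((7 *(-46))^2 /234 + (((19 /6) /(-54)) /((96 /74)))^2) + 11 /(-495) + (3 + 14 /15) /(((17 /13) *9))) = -0.01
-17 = -17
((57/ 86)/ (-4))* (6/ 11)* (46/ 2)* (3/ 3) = -3933/ 1892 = -2.08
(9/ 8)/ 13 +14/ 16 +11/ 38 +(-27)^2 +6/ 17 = 3067806/ 4199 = 730.60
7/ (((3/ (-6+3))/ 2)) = -14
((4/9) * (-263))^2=1106704/81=13663.01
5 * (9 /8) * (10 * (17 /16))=3825 /64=59.77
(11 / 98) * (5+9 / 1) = 11 / 7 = 1.57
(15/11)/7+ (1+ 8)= 708/77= 9.19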